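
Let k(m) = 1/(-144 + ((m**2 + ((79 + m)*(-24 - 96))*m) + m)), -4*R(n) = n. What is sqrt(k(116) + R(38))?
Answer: I*sqrt(1925135424345)/450162 ≈ 3.0822*I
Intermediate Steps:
R(n) = -n/4
k(m) = 1/(-144 + m + m**2 + m*(-9480 - 120*m)) (k(m) = 1/(-144 + ((m**2 + ((79 + m)*(-120))*m) + m)) = 1/(-144 + ((m**2 + (-9480 - 120*m)*m) + m)) = 1/(-144 + ((m**2 + m*(-9480 - 120*m)) + m)) = 1/(-144 + (m + m**2 + m*(-9480 - 120*m))) = 1/(-144 + m + m**2 + m*(-9480 - 120*m)))
sqrt(k(116) + R(38)) = sqrt(-1/(144 + 119*116**2 + 9479*116) - 1/4*38) = sqrt(-1/(144 + 119*13456 + 1099564) - 19/2) = sqrt(-1/(144 + 1601264 + 1099564) - 19/2) = sqrt(-1/2700972 - 19/2) = sqrt(-25659235/2700972) = I*sqrt(1925135424345)/450162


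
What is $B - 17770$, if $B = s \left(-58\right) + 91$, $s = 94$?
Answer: $-23131$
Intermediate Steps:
$B = -5361$ ($B = 94 \left(-58\right) + 91 = -5452 + 91 = -5361$)
$B - 17770 = -5361 - 17770 = -23131$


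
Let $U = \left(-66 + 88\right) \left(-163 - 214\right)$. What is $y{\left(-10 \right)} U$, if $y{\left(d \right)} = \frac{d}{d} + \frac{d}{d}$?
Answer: $-16588$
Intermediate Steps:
$U = -8294$ ($U = 22 \left(-377\right) = -8294$)
$y{\left(d \right)} = 2$ ($y{\left(d \right)} = 1 + 1 = 2$)
$y{\left(-10 \right)} U = 2 \left(-8294\right) = -16588$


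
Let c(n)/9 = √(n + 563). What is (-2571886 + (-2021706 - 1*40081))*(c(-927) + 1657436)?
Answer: -7680016442428 - 83406114*I*√91 ≈ -7.68e+12 - 7.9564e+8*I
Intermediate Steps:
c(n) = 9*√(563 + n) (c(n) = 9*√(n + 563) = 9*√(563 + n))
(-2571886 + (-2021706 - 1*40081))*(c(-927) + 1657436) = (-2571886 + (-2021706 - 1*40081))*(9*√(563 - 927) + 1657436) = (-2571886 + (-2021706 - 40081))*(9*√(-364) + 1657436) = (-2571886 - 2061787)*(9*(2*I*√91) + 1657436) = -4633673*(18*I*√91 + 1657436) = -4633673*(1657436 + 18*I*√91) = -7680016442428 - 83406114*I*√91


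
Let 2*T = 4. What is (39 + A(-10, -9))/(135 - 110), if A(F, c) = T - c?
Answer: 2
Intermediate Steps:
T = 2 (T = (½)*4 = 2)
A(F, c) = 2 - c
(39 + A(-10, -9))/(135 - 110) = (39 + (2 - 1*(-9)))/(135 - 110) = (39 + (2 + 9))/25 = (39 + 11)/25 = (1/25)*50 = 2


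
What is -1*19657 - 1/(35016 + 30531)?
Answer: -1288457380/65547 ≈ -19657.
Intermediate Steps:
-1*19657 - 1/(35016 + 30531) = -19657 - 1/65547 = -1288457380/65547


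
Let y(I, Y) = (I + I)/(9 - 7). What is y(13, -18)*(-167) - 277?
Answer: -2448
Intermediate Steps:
y(I, Y) = I (y(I, Y) = (2*I)/2 = (2*I)*(1/2) = I)
y(13, -18)*(-167) - 277 = 13*(-167) - 277 = -2171 - 277 = -2448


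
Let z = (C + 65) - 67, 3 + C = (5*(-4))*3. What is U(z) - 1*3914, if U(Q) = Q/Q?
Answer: -3913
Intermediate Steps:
C = -63 (C = -3 + (5*(-4))*3 = -3 - 20*3 = -3 - 60 = -63)
z = -65 (z = (-63 + 65) - 67 = 2 - 67 = -65)
U(Q) = 1
U(z) - 1*3914 = 1 - 1*3914 = 1 - 3914 = -3913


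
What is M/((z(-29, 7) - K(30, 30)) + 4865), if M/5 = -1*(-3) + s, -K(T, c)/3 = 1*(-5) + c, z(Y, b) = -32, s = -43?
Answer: -50/1227 ≈ -0.040750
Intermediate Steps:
K(T, c) = 15 - 3*c (K(T, c) = -3*(1*(-5) + c) = -3*(-5 + c) = 15 - 3*c)
M = -200 (M = 5*(-1*(-3) - 43) = 5*(3 - 43) = 5*(-40) = -200)
M/((z(-29, 7) - K(30, 30)) + 4865) = -200/((-32 - (15 - 3*30)) + 4865) = -200/((-32 - (15 - 90)) + 4865) = -200/((-32 - 1*(-75)) + 4865) = -200/((-32 + 75) + 4865) = -200/(43 + 4865) = -200/4908 = -200*1/4908 = -50/1227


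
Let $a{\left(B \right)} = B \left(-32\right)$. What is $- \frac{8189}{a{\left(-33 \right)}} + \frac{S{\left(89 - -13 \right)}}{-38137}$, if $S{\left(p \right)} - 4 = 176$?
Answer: $- \frac{28408543}{3661152} \approx -7.7595$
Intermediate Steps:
$a{\left(B \right)} = - 32 B$
$S{\left(p \right)} = 180$ ($S{\left(p \right)} = 4 + 176 = 180$)
$- \frac{8189}{a{\left(-33 \right)}} + \frac{S{\left(89 - -13 \right)}}{-38137} = - \frac{8189}{\left(-32\right) \left(-33\right)} + \frac{180}{-38137} = - \frac{8189}{1056} + 180 \left(- \frac{1}{38137}\right) = \left(-8189\right) \frac{1}{1056} - \frac{180}{38137} = - \frac{8189}{1056} - \frac{180}{38137} = - \frac{28408543}{3661152}$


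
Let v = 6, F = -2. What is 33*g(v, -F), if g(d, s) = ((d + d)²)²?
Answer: 684288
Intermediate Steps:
g(d, s) = 16*d⁴ (g(d, s) = ((2*d)²)² = (4*d²)² = 16*d⁴)
33*g(v, -F) = 33*(16*6⁴) = 33*(16*1296) = 33*20736 = 684288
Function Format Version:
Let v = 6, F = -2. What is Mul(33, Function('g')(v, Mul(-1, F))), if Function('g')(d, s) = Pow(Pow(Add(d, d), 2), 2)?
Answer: 684288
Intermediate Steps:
Function('g')(d, s) = Mul(16, Pow(d, 4)) (Function('g')(d, s) = Pow(Pow(Mul(2, d), 2), 2) = Pow(Mul(4, Pow(d, 2)), 2) = Mul(16, Pow(d, 4)))
Mul(33, Function('g')(v, Mul(-1, F))) = Mul(33, Mul(16, Pow(6, 4))) = Mul(33, Mul(16, 1296)) = Mul(33, 20736) = 684288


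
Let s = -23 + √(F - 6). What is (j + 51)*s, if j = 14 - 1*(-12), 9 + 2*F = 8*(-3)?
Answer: -1771 + 231*I*√10/2 ≈ -1771.0 + 365.24*I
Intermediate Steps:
F = -33/2 (F = -9/2 + (8*(-3))/2 = -9/2 + (½)*(-24) = -9/2 - 12 = -33/2 ≈ -16.500)
s = -23 + 3*I*√10/2 (s = -23 + √(-33/2 - 6) = -23 + √(-45/2) = -23 + 3*I*√10/2 ≈ -23.0 + 4.7434*I)
j = 26 (j = 14 + 12 = 26)
(j + 51)*s = (26 + 51)*(-23 + 3*I*√10/2) = 77*(-23 + 3*I*√10/2) = -1771 + 231*I*√10/2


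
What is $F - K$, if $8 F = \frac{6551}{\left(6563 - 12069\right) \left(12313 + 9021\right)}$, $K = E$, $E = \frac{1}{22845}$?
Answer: $- \frac{1089377627}{21467904131040} \approx -5.0745 \cdot 10^{-5}$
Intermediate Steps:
$E = \frac{1}{22845} \approx 4.3773 \cdot 10^{-5}$
$K = \frac{1}{22845} \approx 4.3773 \cdot 10^{-5}$
$F = - \frac{6551}{939720032}$ ($F = \frac{6551 \frac{1}{\left(6563 - 12069\right) \left(12313 + 9021\right)}}{8} = \frac{6551 \frac{1}{\left(-5506\right) 21334}}{8} = \frac{6551 \frac{1}{-117465004}}{8} = \frac{6551 \left(- \frac{1}{117465004}\right)}{8} = \frac{1}{8} \left(- \frac{6551}{117465004}\right) = - \frac{6551}{939720032} \approx -6.9712 \cdot 10^{-6}$)
$F - K = - \frac{6551}{939720032} - \frac{1}{22845} = - \frac{1089377627}{21467904131040}$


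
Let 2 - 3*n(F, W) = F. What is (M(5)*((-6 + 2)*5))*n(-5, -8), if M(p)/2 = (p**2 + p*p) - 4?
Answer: -12880/3 ≈ -4293.3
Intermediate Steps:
M(p) = -8 + 4*p**2 (M(p) = 2*((p**2 + p*p) - 4) = 2*((p**2 + p**2) - 4) = 2*(2*p**2 - 4) = 2*(-4 + 2*p**2) = -8 + 4*p**2)
n(F, W) = 2/3 - F/3
(M(5)*((-6 + 2)*5))*n(-5, -8) = ((-8 + 4*5**2)*((-6 + 2)*5))*(2/3 - 1/3*(-5)) = ((-8 + 4*25)*(-4*5))*(2/3 + 5/3) = ((-8 + 100)*(-20))*(7/3) = (92*(-20))*(7/3) = -1840*7/3 = -12880/3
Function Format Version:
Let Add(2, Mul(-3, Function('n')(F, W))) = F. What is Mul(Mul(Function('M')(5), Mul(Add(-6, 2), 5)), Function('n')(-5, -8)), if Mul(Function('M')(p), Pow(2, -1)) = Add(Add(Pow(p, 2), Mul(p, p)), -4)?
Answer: Rational(-12880, 3) ≈ -4293.3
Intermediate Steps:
Function('M')(p) = Add(-8, Mul(4, Pow(p, 2))) (Function('M')(p) = Mul(2, Add(Add(Pow(p, 2), Mul(p, p)), -4)) = Mul(2, Add(Add(Pow(p, 2), Pow(p, 2)), -4)) = Mul(2, Add(Mul(2, Pow(p, 2)), -4)) = Mul(2, Add(-4, Mul(2, Pow(p, 2)))) = Add(-8, Mul(4, Pow(p, 2))))
Function('n')(F, W) = Add(Rational(2, 3), Mul(Rational(-1, 3), F))
Mul(Mul(Function('M')(5), Mul(Add(-6, 2), 5)), Function('n')(-5, -8)) = Mul(Mul(Add(-8, Mul(4, Pow(5, 2))), Mul(Add(-6, 2), 5)), Add(Rational(2, 3), Mul(Rational(-1, 3), -5))) = Mul(Mul(Add(-8, Mul(4, 25)), Mul(-4, 5)), Add(Rational(2, 3), Rational(5, 3))) = Mul(Mul(Add(-8, 100), -20), Rational(7, 3)) = Mul(Mul(92, -20), Rational(7, 3)) = Mul(-1840, Rational(7, 3)) = Rational(-12880, 3)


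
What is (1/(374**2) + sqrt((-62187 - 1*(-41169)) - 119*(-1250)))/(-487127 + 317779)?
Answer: -1/23687720848 - sqrt(31933)/84674 ≈ -0.0021104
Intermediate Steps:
(1/(374**2) + sqrt((-62187 - 1*(-41169)) - 119*(-1250)))/(-487127 + 317779) = (1/139876 + sqrt((-62187 + 41169) + 148750))/(-169348) = (1/139876 + sqrt(-21018 + 148750))*(-1/169348) = (1/139876 + sqrt(127732))*(-1/169348) = (1/139876 + 2*sqrt(31933))*(-1/169348) = -1/23687720848 - sqrt(31933)/84674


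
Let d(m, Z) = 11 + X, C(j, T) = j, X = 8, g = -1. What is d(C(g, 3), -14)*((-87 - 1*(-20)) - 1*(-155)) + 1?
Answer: 1673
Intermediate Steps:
d(m, Z) = 19 (d(m, Z) = 11 + 8 = 19)
d(C(g, 3), -14)*((-87 - 1*(-20)) - 1*(-155)) + 1 = 19*((-87 - 1*(-20)) - 1*(-155)) + 1 = 19*((-87 + 20) + 155) + 1 = 19*(-67 + 155) + 1 = 19*88 + 1 = 1672 + 1 = 1673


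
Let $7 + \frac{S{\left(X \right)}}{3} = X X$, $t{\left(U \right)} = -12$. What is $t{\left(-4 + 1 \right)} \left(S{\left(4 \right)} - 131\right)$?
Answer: $1248$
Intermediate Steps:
$S{\left(X \right)} = -21 + 3 X^{2}$ ($S{\left(X \right)} = -21 + 3 X X = -21 + 3 X^{2}$)
$t{\left(-4 + 1 \right)} \left(S{\left(4 \right)} - 131\right) = - 12 \left(\left(-21 + 3 \cdot 4^{2}\right) - 131\right) = - 12 \left(\left(-21 + 3 \cdot 16\right) - 131\right) = - 12 \left(\left(-21 + 48\right) - 131\right) = - 12 \left(27 - 131\right) = \left(-12\right) \left(-104\right) = 1248$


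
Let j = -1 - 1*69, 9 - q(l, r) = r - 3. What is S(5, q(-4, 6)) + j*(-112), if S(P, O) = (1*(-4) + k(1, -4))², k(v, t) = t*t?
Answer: 7984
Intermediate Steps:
k(v, t) = t²
q(l, r) = 12 - r (q(l, r) = 9 - (r - 3) = 9 - (-3 + r) = 9 + (3 - r) = 12 - r)
S(P, O) = 144 (S(P, O) = (1*(-4) + (-4)²)² = (-4 + 16)² = 12² = 144)
j = -70 (j = -1 - 69 = -70)
S(5, q(-4, 6)) + j*(-112) = 144 - 70*(-112) = 144 + 7840 = 7984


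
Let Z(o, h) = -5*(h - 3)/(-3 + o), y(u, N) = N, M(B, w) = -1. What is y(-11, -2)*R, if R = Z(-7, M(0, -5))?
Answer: 4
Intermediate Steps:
Z(o, h) = -5*(-3 + h)/(-3 + o)
R = -2 (R = 5*(3 - 1*(-1))/(-3 - 7) = 5*(3 + 1)/(-10) = 5*(-⅒)*4 = -2)
y(-11, -2)*R = -2*(-2) = 4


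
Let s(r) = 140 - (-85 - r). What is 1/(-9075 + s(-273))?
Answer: -1/9123 ≈ -0.00010961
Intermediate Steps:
s(r) = 225 + r (s(r) = 140 + (85 + r) = 225 + r)
1/(-9075 + s(-273)) = 1/(-9075 + (225 - 273)) = 1/(-9075 - 48) = 1/(-9123) = -1/9123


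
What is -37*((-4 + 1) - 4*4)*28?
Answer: 19684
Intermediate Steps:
-37*((-4 + 1) - 4*4)*28 = -37*(-3 - 16)*28 = -37*(-19)*28 = 703*28 = 19684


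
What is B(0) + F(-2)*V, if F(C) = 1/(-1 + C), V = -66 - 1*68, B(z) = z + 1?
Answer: 137/3 ≈ 45.667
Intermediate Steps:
B(z) = 1 + z
V = -134 (V = -66 - 68 = -134)
B(0) + F(-2)*V = (1 + 0) - 134/(-1 - 2) = 1 - 134/(-3) = 1 - 1/3*(-134) = 1 + 134/3 = 137/3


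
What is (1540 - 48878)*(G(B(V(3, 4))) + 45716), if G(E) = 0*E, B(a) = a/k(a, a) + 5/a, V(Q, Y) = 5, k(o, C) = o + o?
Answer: -2164104008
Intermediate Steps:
k(o, C) = 2*o
B(a) = ½ + 5/a (B(a) = a/((2*a)) + 5/a = a*(1/(2*a)) + 5/a = ½ + 5/a)
G(E) = 0
(1540 - 48878)*(G(B(V(3, 4))) + 45716) = (1540 - 48878)*(0 + 45716) = -47338*45716 = -2164104008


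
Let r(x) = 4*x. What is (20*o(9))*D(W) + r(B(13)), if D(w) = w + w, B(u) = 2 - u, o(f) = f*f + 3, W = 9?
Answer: 30196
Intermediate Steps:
o(f) = 3 + f**2 (o(f) = f**2 + 3 = 3 + f**2)
D(w) = 2*w
(20*o(9))*D(W) + r(B(13)) = (20*(3 + 9**2))*(2*9) + 4*(2 - 1*13) = (20*(3 + 81))*18 + 4*(2 - 13) = (20*84)*18 + 4*(-11) = 1680*18 - 44 = 30240 - 44 = 30196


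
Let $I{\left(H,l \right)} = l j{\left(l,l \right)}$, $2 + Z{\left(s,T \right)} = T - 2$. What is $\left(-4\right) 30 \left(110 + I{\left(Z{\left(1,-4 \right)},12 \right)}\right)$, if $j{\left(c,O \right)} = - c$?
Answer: $4080$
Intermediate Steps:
$Z{\left(s,T \right)} = -4 + T$ ($Z{\left(s,T \right)} = -2 + \left(T - 2\right) = -2 + \left(-2 + T\right) = -4 + T$)
$I{\left(H,l \right)} = - l^{2}$ ($I{\left(H,l \right)} = l \left(- l\right) = - l^{2}$)
$\left(-4\right) 30 \left(110 + I{\left(Z{\left(1,-4 \right)},12 \right)}\right) = \left(-4\right) 30 \left(110 - 12^{2}\right) = - 120 \left(110 - 144\right) = \left(-120\right) \left(-34\right) = 4080$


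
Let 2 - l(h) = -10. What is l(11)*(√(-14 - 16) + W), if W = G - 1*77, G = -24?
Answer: -1212 + 12*I*√30 ≈ -1212.0 + 65.727*I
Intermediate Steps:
l(h) = 12 (l(h) = 2 - 1*(-10) = 2 + 10 = 12)
W = -101 (W = -24 - 1*77 = -24 - 77 = -101)
l(11)*(√(-14 - 16) + W) = 12*(√(-14 - 16) - 101) = 12*(√(-30) - 101) = 12*(I*√30 - 101) = 12*(-101 + I*√30) = -1212 + 12*I*√30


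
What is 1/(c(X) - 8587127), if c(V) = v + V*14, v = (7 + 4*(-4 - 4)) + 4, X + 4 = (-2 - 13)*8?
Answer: -1/8588884 ≈ -1.1643e-7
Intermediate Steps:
X = -124 (X = -4 + (-2 - 13)*8 = -4 - 15*8 = -4 - 120 = -124)
v = -21 (v = (7 + 4*(-8)) + 4 = (7 - 32) + 4 = -25 + 4 = -21)
c(V) = -21 + 14*V (c(V) = -21 + V*14 = -21 + 14*V)
1/(c(X) - 8587127) = 1/((-21 + 14*(-124)) - 8587127) = 1/((-21 - 1736) - 8587127) = 1/(-1757 - 8587127) = 1/(-8588884) = -1/8588884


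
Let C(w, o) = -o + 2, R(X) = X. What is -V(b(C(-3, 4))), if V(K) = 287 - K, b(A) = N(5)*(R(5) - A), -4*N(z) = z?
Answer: -1183/4 ≈ -295.75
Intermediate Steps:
C(w, o) = 2 - o
N(z) = -z/4
b(A) = -25/4 + 5*A/4 (b(A) = (-1/4*5)*(5 - A) = -5*(5 - A)/4 = -25/4 + 5*A/4)
-V(b(C(-3, 4))) = -(287 - (-25/4 + 5*(2 - 1*4)/4)) = -(287 - (-25/4 + 5*(2 - 4)/4)) = -(287 - (-25/4 + (5/4)*(-2))) = -(287 - (-25/4 - 5/2)) = -(287 - 1*(-35/4)) = -(287 + 35/4) = -1*1183/4 = -1183/4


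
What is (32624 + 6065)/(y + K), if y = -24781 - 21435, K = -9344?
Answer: -38689/55560 ≈ -0.69635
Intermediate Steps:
y = -46216
(32624 + 6065)/(y + K) = (32624 + 6065)/(-46216 - 9344) = 38689/(-55560) = 38689*(-1/55560) = -38689/55560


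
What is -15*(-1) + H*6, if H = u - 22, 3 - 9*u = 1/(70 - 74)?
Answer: -689/6 ≈ -114.83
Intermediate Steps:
u = 13/36 (u = ⅓ - 1/(9*(70 - 74)) = ⅓ - ⅑/(-4) = ⅓ - ⅑*(-¼) = ⅓ + 1/36 = 13/36 ≈ 0.36111)
H = -779/36 (H = 13/36 - 22 = -779/36 ≈ -21.639)
-15*(-1) + H*6 = -15*(-1) - 779/36*6 = 15 - 779/6 = -689/6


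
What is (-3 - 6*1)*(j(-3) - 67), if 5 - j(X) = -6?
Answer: 504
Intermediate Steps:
j(X) = 11 (j(X) = 5 - 1*(-6) = 5 + 6 = 11)
(-3 - 6*1)*(j(-3) - 67) = (-3 - 6*1)*(11 - 67) = (-3 - 6)*(-56) = -9*(-56) = 504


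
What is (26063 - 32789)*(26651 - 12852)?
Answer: -92812074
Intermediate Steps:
(26063 - 32789)*(26651 - 12852) = -6726*13799 = -92812074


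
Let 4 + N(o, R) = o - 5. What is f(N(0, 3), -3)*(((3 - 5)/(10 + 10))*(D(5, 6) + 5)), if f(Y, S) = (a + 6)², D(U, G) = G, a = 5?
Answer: -1331/10 ≈ -133.10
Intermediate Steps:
N(o, R) = -9 + o (N(o, R) = -4 + (o - 5) = -4 + (-5 + o) = -9 + o)
f(Y, S) = 121 (f(Y, S) = (5 + 6)² = 11² = 121)
f(N(0, 3), -3)*(((3 - 5)/(10 + 10))*(D(5, 6) + 5)) = 121*(((3 - 5)/(10 + 10))*(6 + 5)) = 121*(-2/20*11) = 121*(-2*1/20*11) = 121*(-⅒*11) = 121*(-11/10) = -1331/10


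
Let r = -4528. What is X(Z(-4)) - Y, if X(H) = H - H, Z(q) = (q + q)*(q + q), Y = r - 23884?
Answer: 28412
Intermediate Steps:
Y = -28412 (Y = -4528 - 23884 = -28412)
Z(q) = 4*q² (Z(q) = (2*q)*(2*q) = 4*q²)
X(H) = 0
X(Z(-4)) - Y = 0 - 1*(-28412) = 0 + 28412 = 28412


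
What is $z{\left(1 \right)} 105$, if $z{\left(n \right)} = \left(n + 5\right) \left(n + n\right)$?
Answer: $1260$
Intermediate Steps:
$z{\left(n \right)} = 2 n \left(5 + n\right)$ ($z{\left(n \right)} = \left(5 + n\right) 2 n = 2 n \left(5 + n\right)$)
$z{\left(1 \right)} 105 = 2 \cdot 1 \left(5 + 1\right) 105 = 2 \cdot 1 \cdot 6 \cdot 105 = 12 \cdot 105 = 1260$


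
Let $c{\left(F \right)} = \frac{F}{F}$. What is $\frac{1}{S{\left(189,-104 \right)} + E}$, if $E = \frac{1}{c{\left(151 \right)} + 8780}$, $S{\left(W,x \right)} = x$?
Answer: $- \frac{8781}{913223} \approx -0.0096154$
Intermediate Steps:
$c{\left(F \right)} = 1$
$E = \frac{1}{8781}$ ($E = \frac{1}{1 + 8780} = \frac{1}{8781} \approx 0.00011388$)
$\frac{1}{S{\left(189,-104 \right)} + E} = \frac{1}{-104 + \frac{1}{8781}} = \frac{1}{- \frac{913223}{8781}} = - \frac{8781}{913223}$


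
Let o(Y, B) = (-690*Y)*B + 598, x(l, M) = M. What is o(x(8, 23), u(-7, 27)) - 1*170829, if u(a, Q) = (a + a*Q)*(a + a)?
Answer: -43717511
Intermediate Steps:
u(a, Q) = 2*a*(a + Q*a) (u(a, Q) = (a + Q*a)*(2*a) = 2*a*(a + Q*a))
o(Y, B) = 598 - 690*B*Y (o(Y, B) = -690*B*Y + 598 = 598 - 690*B*Y)
o(x(8, 23), u(-7, 27)) - 1*170829 = (598 - 690*2*(-7)²*(1 + 27)*23) - 1*170829 = (598 - 690*2*49*28*23) - 170829 = (598 - 690*2744*23) - 170829 = (598 - 43547280) - 170829 = -43546682 - 170829 = -43717511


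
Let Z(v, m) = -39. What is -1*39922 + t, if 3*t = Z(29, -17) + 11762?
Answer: -108043/3 ≈ -36014.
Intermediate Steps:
t = 11723/3 (t = (-39 + 11762)/3 = (1/3)*11723 = 11723/3 ≈ 3907.7)
-1*39922 + t = -1*39922 + 11723/3 = -39922 + 11723/3 = -108043/3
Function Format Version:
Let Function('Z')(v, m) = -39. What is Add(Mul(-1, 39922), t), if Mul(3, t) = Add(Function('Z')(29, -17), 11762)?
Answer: Rational(-108043, 3) ≈ -36014.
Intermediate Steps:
t = Rational(11723, 3) (t = Mul(Rational(1, 3), Add(-39, 11762)) = Mul(Rational(1, 3), 11723) = Rational(11723, 3) ≈ 3907.7)
Add(Mul(-1, 39922), t) = Add(Mul(-1, 39922), Rational(11723, 3)) = Add(-39922, Rational(11723, 3)) = Rational(-108043, 3)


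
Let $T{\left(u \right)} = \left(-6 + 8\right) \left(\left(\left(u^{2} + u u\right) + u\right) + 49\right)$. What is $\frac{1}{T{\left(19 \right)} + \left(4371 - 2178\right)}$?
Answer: $\frac{1}{3773} \approx 0.00026504$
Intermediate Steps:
$T{\left(u \right)} = 98 + 2 u + 4 u^{2}$ ($T{\left(u \right)} = 2 \left(\left(\left(u^{2} + u^{2}\right) + u\right) + 49\right) = 2 \left(\left(2 u^{2} + u\right) + 49\right) = 2 \left(\left(u + 2 u^{2}\right) + 49\right) = 2 \left(49 + u + 2 u^{2}\right) = 98 + 2 u + 4 u^{2}$)
$\frac{1}{T{\left(19 \right)} + \left(4371 - 2178\right)} = \frac{1}{\left(98 + 2 \cdot 19 + 4 \cdot 19^{2}\right) + \left(4371 - 2178\right)} = \frac{1}{\left(98 + 38 + 4 \cdot 361\right) + \left(4371 - 2178\right)} = \frac{1}{\left(98 + 38 + 1444\right) + 2193} = \frac{1}{1580 + 2193} = \frac{1}{3773}$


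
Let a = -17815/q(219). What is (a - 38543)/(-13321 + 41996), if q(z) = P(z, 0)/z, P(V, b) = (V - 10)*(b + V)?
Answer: -8073302/5993075 ≈ -1.3471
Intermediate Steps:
P(V, b) = (-10 + V)*(V + b)
q(z) = (z² - 10*z)/z (q(z) = (z² - 10*z - 10*0 + z*0)/z = (z² - 10*z + 0 + 0)/z = (z² - 10*z)/z)
a = -17815/209 (a = -17815/(-10 + 219) = -17815/209 ≈ -85.239)
(a - 38543)/(-13321 + 41996) = (-17815/209 - 38543)/(-13321 + 41996) = -8073302/209/28675 = -8073302/209*1/28675 = -8073302/5993075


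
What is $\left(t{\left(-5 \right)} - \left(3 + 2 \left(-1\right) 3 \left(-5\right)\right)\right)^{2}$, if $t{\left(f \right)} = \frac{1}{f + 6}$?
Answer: $1024$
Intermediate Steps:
$t{\left(f \right)} = \frac{1}{6 + f}$
$\left(t{\left(-5 \right)} - \left(3 + 2 \left(-1\right) 3 \left(-5\right)\right)\right)^{2} = \left(\frac{1}{6 - 5} - \left(3 + 2 \left(-1\right) 3 \left(-5\right)\right)\right)^{2} = \left(1^{-1} - \left(3 + 2 \left(\left(-3\right) \left(-5\right)\right)\right)\right)^{2} = \left(1 - 33\right)^{2} = \left(-32\right)^{2} = 1024$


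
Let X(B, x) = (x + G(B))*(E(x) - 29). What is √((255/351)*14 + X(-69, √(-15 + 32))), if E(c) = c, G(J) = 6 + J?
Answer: √(2820194 - 139932*√17)/39 ≈ 38.404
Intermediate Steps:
X(B, x) = (-29 + x)*(6 + B + x) (X(B, x) = (x + (6 + B))*(x - 29) = (6 + B + x)*(-29 + x) = (-29 + x)*(6 + B + x))
√((255/351)*14 + X(-69, √(-15 + 32))) = √((255/351)*14 + (-174 + (√(-15 + 32))² - 29*(-69) - 23*√(-15 + 32) - 69*√(-15 + 32))) = √((255*(1/351))*14 + (-174 + (√17)² + 2001 - 23*√17 - 69*√17)) = √((85/117)*14 + (-174 + 17 + 2001 - 23*√17 - 69*√17)) = √(1190/117 + (1844 - 92*√17)) = √(216938/117 - 92*√17)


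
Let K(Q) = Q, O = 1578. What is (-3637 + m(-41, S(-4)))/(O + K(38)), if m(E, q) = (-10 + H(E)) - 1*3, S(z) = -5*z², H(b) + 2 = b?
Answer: -3693/1616 ≈ -2.2853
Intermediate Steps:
H(b) = -2 + b
m(E, q) = -15 + E (m(E, q) = (-10 + (-2 + E)) - 1*3 = (-12 + E) - 3 = -15 + E)
(-3637 + m(-41, S(-4)))/(O + K(38)) = (-3637 + (-15 - 41))/(1578 + 38) = (-3637 - 56)/1616 = -3693*1/1616 = -3693/1616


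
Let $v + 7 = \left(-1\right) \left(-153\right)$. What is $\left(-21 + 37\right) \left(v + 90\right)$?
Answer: $3776$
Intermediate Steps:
$v = 146$ ($v = -7 - -153 = -7 + 153 = 146$)
$\left(-21 + 37\right) \left(v + 90\right) = \left(-21 + 37\right) \left(146 + 90\right) = 16 \cdot 236 = 3776$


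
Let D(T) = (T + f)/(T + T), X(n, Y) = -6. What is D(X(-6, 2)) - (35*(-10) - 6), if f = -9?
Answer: 1429/4 ≈ 357.25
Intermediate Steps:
D(T) = (-9 + T)/(2*T) (D(T) = (T - 9)/(T + T) = (-9 + T)/((2*T)) = (-9 + T)*(1/(2*T)) = (-9 + T)/(2*T))
D(X(-6, 2)) - (35*(-10) - 6) = (½)*(-9 - 6)/(-6) - (35*(-10) - 6) = (½)*(-⅙)*(-15) - (-350 - 6) = 5/4 - 1*(-356) = 5/4 + 356 = 1429/4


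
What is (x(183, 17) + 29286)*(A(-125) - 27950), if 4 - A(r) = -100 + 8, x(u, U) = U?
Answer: -816205762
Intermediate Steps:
A(r) = 96 (A(r) = 4 - (-100 + 8) = 4 - 1*(-92) = 4 + 92 = 96)
(x(183, 17) + 29286)*(A(-125) - 27950) = (17 + 29286)*(96 - 27950) = 29303*(-27854) = -816205762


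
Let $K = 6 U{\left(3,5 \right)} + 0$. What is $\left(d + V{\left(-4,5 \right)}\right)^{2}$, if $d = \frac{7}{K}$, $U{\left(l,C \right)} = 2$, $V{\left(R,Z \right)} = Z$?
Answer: $\frac{4489}{144} \approx 31.174$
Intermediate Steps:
$K = 12$ ($K = 6 \cdot 2 + 0 = 12 + 0 = 12$)
$d = \frac{7}{12} \approx 0.58333$
$\left(d + V{\left(-4,5 \right)}\right)^{2} = \left(\frac{7}{12} + 5\right)^{2} = \left(\frac{67}{12}\right)^{2} = \frac{4489}{144}$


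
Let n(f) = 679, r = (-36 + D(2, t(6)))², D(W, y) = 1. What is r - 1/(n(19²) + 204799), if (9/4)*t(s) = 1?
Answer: 251710549/205478 ≈ 1225.0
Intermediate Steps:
t(s) = 4/9 (t(s) = (4/9)*1 = 4/9)
r = 1225 (r = (-36 + 1)² = (-35)² = 1225)
r - 1/(n(19²) + 204799) = 1225 - 1/(679 + 204799) = 1225 - 1/205478 = 251710549/205478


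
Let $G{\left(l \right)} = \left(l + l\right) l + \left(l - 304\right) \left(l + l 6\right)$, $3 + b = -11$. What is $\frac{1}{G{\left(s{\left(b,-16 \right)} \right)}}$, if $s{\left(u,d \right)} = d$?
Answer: $\frac{1}{36352} \approx 2.7509 \cdot 10^{-5}$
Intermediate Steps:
$b = -14$ ($b = -3 - 11 = -14$)
$G{\left(l \right)} = 2 l^{2} + 7 l \left(-304 + l\right)$ ($G{\left(l \right)} = 2 l l + \left(-304 + l\right) \left(l + 6 l\right) = 2 l^{2} + \left(-304 + l\right) 7 l = 2 l^{2} + 7 l \left(-304 + l\right)$)
$\frac{1}{G{\left(s{\left(b,-16 \right)} \right)}} = \frac{1}{\left(-16\right) \left(-2128 + 9 \left(-16\right)\right)} = \frac{1}{\left(-16\right) \left(-2128 - 144\right)} = \frac{1}{\left(-16\right) \left(-2272\right)} = \frac{1}{36352}$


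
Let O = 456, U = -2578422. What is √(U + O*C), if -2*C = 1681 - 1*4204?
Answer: I*√2003178 ≈ 1415.3*I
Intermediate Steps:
C = 2523/2 (C = -(1681 - 1*4204)/2 = -(1681 - 4204)/2 = -½*(-2523) = 2523/2 ≈ 1261.5)
√(U + O*C) = √(-2578422 + 456*(2523/2)) = √(-2578422 + 575244) = √(-2003178) = I*√2003178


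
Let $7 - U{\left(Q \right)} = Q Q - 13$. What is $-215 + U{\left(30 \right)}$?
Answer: $-1095$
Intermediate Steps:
$U{\left(Q \right)} = 20 - Q^{2}$ ($U{\left(Q \right)} = 7 - \left(Q Q - 13\right) = 7 - \left(Q^{2} - 13\right) = 7 - \left(-13 + Q^{2}\right) = 20 - Q^{2}$)
$-215 + U{\left(30 \right)} = -215 + \left(20 - 30^{2}\right) = -215 + \left(20 - 900\right) = -215 - 880 = -1095$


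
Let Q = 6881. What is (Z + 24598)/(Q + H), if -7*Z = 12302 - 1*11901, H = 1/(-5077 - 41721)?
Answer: 8039194430/2254119259 ≈ 3.5664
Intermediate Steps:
H = -1/46798 (H = 1/(-46798) = -1/46798 ≈ -2.1368e-5)
Z = -401/7 (Z = -(12302 - 1*11901)/7 = -(12302 - 11901)/7 = -⅐*401 = -401/7 ≈ -57.286)
(Z + 24598)/(Q + H) = (-401/7 + 24598)/(6881 - 1/46798) = 171785/(7*(322017037/46798)) = (171785/7)*(46798/322017037) = 8039194430/2254119259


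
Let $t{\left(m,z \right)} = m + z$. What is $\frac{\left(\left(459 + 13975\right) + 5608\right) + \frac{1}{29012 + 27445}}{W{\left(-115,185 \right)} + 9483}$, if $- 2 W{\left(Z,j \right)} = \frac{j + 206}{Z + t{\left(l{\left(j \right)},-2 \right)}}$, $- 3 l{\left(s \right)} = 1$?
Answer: $\frac{159316776256}{75394992537} \approx 2.1131$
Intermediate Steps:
$l{\left(s \right)} = - \frac{1}{3}$ ($l{\left(s \right)} = \left(- \frac{1}{3}\right) 1 = - \frac{1}{3}$)
$W{\left(Z,j \right)} = - \frac{206 + j}{2 \left(- \frac{7}{3} + Z\right)}$ ($W{\left(Z,j \right)} = - \frac{\left(j + 206\right) \frac{1}{Z - \frac{7}{3}}}{2} = - \frac{\left(206 + j\right) \frac{1}{Z - \frac{7}{3}}}{2} = - \frac{\left(206 + j\right) \frac{1}{- \frac{7}{3} + Z}}{2} = - \frac{\frac{1}{- \frac{7}{3} + Z} \left(206 + j\right)}{2} = - \frac{206 + j}{2 \left(- \frac{7}{3} + Z\right)}$)
$\frac{\left(\left(459 + 13975\right) + 5608\right) + \frac{1}{29012 + 27445}}{W{\left(-115,185 \right)} + 9483} = \frac{\left(\left(459 + 13975\right) + 5608\right) + \frac{1}{29012 + 27445}}{\frac{3 \left(-206 - 185\right)}{2 \left(-7 + 3 \left(-115\right)\right)} + 9483} = \frac{\left(14434 + 5608\right) + \frac{1}{56457}}{\frac{3 \left(-206 - 185\right)}{2 \left(-7 - 345\right)} + 9483} = \frac{20042 + \frac{1}{56457}}{\frac{3}{2} \frac{1}{-352} \left(-391\right) + 9483} = \frac{1131511195}{56457 \left(\frac{3}{2} \left(- \frac{1}{352}\right) \left(-391\right) + 9483\right)} = \frac{1131511195}{56457 \left(\frac{1173}{704} + 9483\right)} = \frac{1131511195}{56457 \cdot \frac{6677205}{704}} = \frac{1131511195}{56457} \cdot \frac{704}{6677205} = \frac{159316776256}{75394992537}$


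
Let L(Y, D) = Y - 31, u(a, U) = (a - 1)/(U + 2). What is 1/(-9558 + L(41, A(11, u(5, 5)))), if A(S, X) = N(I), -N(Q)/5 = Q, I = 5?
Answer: -1/9548 ≈ -0.00010473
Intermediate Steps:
u(a, U) = (-1 + a)/(2 + U)
N(Q) = -5*Q
A(S, X) = -25 (A(S, X) = -5*5 = -25)
L(Y, D) = -31 + Y
1/(-9558 + L(41, A(11, u(5, 5)))) = 1/(-9558 + (-31 + 41)) = 1/(-9558 + 10) = 1/(-9548) = -1/9548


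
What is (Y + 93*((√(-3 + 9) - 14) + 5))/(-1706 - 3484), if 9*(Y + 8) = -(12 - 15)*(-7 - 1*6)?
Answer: 1274/7785 - 31*√6/1730 ≈ 0.11976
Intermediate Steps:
Y = -37/3 (Y = -8 + (-(12 - 15)*(-7 - 1*6))/9 = -8 + (-(-3)*(-7 - 6))/9 = -8 + (-(-3)*(-13))/9 = -8 + (-1*39)/9 = -8 + (⅑)*(-39) = -8 - 13/3 = -37/3 ≈ -12.333)
(Y + 93*((√(-3 + 9) - 14) + 5))/(-1706 - 3484) = (-37/3 + 93*((√(-3 + 9) - 14) + 5))/(-1706 - 3484) = (-37/3 + 93*((√6 - 14) + 5))/(-5190) = (-37/3 + 93*((-14 + √6) + 5))*(-1/5190) = (-37/3 + 93*(-9 + √6))*(-1/5190) = (-37/3 + (-837 + 93*√6))*(-1/5190) = (-2548/3 + 93*√6)*(-1/5190) = 1274/7785 - 31*√6/1730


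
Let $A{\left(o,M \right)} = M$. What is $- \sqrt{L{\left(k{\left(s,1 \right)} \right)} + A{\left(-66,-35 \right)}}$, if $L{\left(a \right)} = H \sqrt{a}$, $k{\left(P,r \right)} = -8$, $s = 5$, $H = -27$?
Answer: $- \sqrt{-35 - 54 i \sqrt{2}} \approx -4.9501 + 7.7138 i$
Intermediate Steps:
$L{\left(a \right)} = - 27 \sqrt{a}$
$- \sqrt{L{\left(k{\left(s,1 \right)} \right)} + A{\left(-66,-35 \right)}} = - \sqrt{- 27 \sqrt{-8} - 35} = - \sqrt{- 27 \cdot 2 i \sqrt{2} - 35} = - \sqrt{- 54 i \sqrt{2} - 35} = - \sqrt{-35 - 54 i \sqrt{2}}$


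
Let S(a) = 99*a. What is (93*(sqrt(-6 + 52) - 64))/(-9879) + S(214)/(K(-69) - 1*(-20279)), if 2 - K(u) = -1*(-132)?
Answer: 109741114/66350657 - 31*sqrt(46)/3293 ≈ 1.5901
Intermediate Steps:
K(u) = -130 (K(u) = 2 - (-1)*(-132) = 2 - 1*132 = 2 - 132 = -130)
(93*(sqrt(-6 + 52) - 64))/(-9879) + S(214)/(K(-69) - 1*(-20279)) = (93*(sqrt(-6 + 52) - 64))/(-9879) + (99*214)/(-130 - 1*(-20279)) = (93*(sqrt(46) - 64))*(-1/9879) + 21186/(-130 + 20279) = (93*(-64 + sqrt(46)))*(-1/9879) + 21186/20149 = (-5952 + 93*sqrt(46))*(-1/9879) + 21186*(1/20149) = (1984/3293 - 31*sqrt(46)/3293) + 21186/20149 = 109741114/66350657 - 31*sqrt(46)/3293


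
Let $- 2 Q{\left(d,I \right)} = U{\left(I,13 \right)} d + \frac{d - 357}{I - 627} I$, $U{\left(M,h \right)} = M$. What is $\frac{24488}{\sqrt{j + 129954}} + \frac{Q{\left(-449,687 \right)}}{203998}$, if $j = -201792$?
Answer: $\frac{3176917}{4079960} - \frac{12244 i \sqrt{7982}}{11973} \approx 0.77866 - 91.364 i$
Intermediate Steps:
$Q{\left(d,I \right)} = - \frac{I d}{2} - \frac{I \left(-357 + d\right)}{2 \left(-627 + I\right)}$ ($Q{\left(d,I \right)} = - \frac{I d + \frac{d - 357}{I - 627} I}{2} = - \frac{I d + \frac{-357 + d}{-627 + I} I}{2} = - \frac{I d + \frac{I \left(-357 + d\right)}{-627 + I}}{2} = - \frac{I d}{2} - \frac{I \left(-357 + d\right)}{2 \left(-627 + I\right)}$)
$\frac{24488}{\sqrt{j + 129954}} + \frac{Q{\left(-449,687 \right)}}{203998} = \frac{24488}{\sqrt{-201792 + 129954}} + \frac{\frac{1}{2} \cdot 687 \frac{1}{-627 + 687} \left(357 + 626 \left(-449\right) - 687 \left(-449\right)\right)}{203998} = \frac{24488}{\sqrt{-71838}} + \frac{1}{2} \cdot 687 \cdot \frac{1}{60} \left(357 - 281074 + 308463\right) \frac{1}{203998} = \frac{24488}{3 i \sqrt{7982}} + \frac{1}{2} \cdot 687 \cdot \frac{1}{60} \cdot 27746 \cdot \frac{1}{203998} = 24488 \left(- \frac{i \sqrt{7982}}{23946}\right) + \frac{3176917}{20} \cdot \frac{1}{203998} = - \frac{12244 i \sqrt{7982}}{11973} + \frac{3176917}{4079960} = \frac{3176917}{4079960} - \frac{12244 i \sqrt{7982}}{11973}$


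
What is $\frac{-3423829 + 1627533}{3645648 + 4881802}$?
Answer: $- \frac{898148}{4263725} \approx -0.21065$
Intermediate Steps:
$\frac{-3423829 + 1627533}{3645648 + 4881802} = - \frac{1796296}{8527450} = \left(-1796296\right) \frac{1}{8527450} = - \frac{898148}{4263725}$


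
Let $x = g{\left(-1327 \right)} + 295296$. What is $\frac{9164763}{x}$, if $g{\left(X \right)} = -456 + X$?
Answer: $\frac{9164763}{293513} \approx 31.224$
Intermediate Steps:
$x = 293513$ ($x = \left(-456 - 1327\right) + 295296 = -1783 + 295296 = 293513$)
$\frac{9164763}{x} = \frac{9164763}{293513}$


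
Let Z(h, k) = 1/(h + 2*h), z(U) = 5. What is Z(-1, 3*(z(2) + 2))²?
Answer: ⅑ ≈ 0.11111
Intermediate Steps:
Z(h, k) = 1/(3*h)
Z(-1, 3*(z(2) + 2))² = ((⅓)/(-1))² = ((⅓)*(-1))² = (-⅓)² = ⅑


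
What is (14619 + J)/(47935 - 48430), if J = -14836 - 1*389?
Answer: 202/165 ≈ 1.2242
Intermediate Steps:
J = -15225 (J = -14836 - 389 = -15225)
(14619 + J)/(47935 - 48430) = (14619 - 15225)/(47935 - 48430) = -606/(-495) = -606*(-1/495) = 202/165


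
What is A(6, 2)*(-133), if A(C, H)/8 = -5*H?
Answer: 10640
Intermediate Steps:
A(C, H) = -40*H (A(C, H) = 8*(-5*H) = -40*H)
A(6, 2)*(-133) = -40*2*(-133) = -80*(-133) = 10640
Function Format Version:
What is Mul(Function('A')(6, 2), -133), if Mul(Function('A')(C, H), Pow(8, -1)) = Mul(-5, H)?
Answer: 10640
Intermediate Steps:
Function('A')(C, H) = Mul(-40, H) (Function('A')(C, H) = Mul(8, Mul(-5, H)) = Mul(-40, H))
Mul(Function('A')(6, 2), -133) = Mul(Mul(-40, 2), -133) = Mul(-80, -133) = 10640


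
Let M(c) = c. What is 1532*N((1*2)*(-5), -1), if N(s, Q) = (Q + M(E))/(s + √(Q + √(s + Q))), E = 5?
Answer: -6128/(10 - √(-1 + I*√11)) ≈ -670.38 - 112.66*I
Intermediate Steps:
N(s, Q) = (5 + Q)/(s + √(Q + √(Q + s))) (N(s, Q) = (Q + 5)/(s + √(Q + √(s + Q))) = (5 + Q)/(s + √(Q + √(Q + s))))
1532*N((1*2)*(-5), -1) = 1532*((5 - 1)/((1*2)*(-5) + √(-1 + √(-1 + (1*2)*(-5))))) = 1532*(4/(2*(-5) + √(-1 + √(-1 + 2*(-5))))) = 1532*(4/(-10 + √(-1 + √(-1 - 10)))) = 1532*(4/(-10 + √(-1 + √(-11)))) = 1532*(4/(-10 + √(-1 + I*√11))) = 6128/(-10 + √(-1 + I*√11))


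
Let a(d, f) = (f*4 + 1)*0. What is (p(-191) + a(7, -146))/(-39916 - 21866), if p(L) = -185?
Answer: 185/61782 ≈ 0.0029944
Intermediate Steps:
a(d, f) = 0 (a(d, f) = (4*f + 1)*0 = (1 + 4*f)*0 = 0)
(p(-191) + a(7, -146))/(-39916 - 21866) = (-185 + 0)/(-39916 - 21866) = -185/(-61782) = -185*(-1/61782) = 185/61782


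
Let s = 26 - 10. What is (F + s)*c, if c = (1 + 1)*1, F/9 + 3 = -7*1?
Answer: -148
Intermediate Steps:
s = 16
F = -90 (F = -27 + 9*(-7*1) = -27 + 9*(-7) = -27 - 63 = -90)
c = 2 (c = 2*1 = 2)
(F + s)*c = (-90 + 16)*2 = -74*2 = -148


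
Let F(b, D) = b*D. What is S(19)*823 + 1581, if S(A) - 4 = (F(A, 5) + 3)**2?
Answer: 7908965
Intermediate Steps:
F(b, D) = D*b
S(A) = 4 + (3 + 5*A)**2 (S(A) = 4 + (5*A + 3)**2 = 4 + (3 + 5*A)**2)
S(19)*823 + 1581 = (4 + (3 + 5*19)**2)*823 + 1581 = (4 + (3 + 95)**2)*823 + 1581 = (4 + 98**2)*823 + 1581 = (4 + 9604)*823 + 1581 = 9608*823 + 1581 = 7907384 + 1581 = 7908965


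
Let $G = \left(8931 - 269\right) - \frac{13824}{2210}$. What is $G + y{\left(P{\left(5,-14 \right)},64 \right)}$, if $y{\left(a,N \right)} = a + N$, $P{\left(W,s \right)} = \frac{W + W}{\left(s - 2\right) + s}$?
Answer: $\frac{28904849}{3315} \approx 8719.4$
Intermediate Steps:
$P{\left(W,s \right)} = \frac{2 W}{-2 + 2 s}$ ($P{\left(W,s \right)} = \frac{2 W}{\left(-2 + s\right) + s} = \frac{2 W}{-2 + 2 s}$)
$G = \frac{9564598}{1105}$ ($G = 8662 - \frac{6912}{1105} = \frac{9564598}{1105} \approx 8655.8$)
$y{\left(a,N \right)} = N + a$
$G + y{\left(P{\left(5,-14 \right)},64 \right)} = \frac{9564598}{1105} + \left(64 + \frac{5}{-1 - 14}\right) = \frac{9564598}{1105} + \left(64 + \frac{5}{-15}\right) = \frac{9564598}{1105} + \left(64 + 5 \left(- \frac{1}{15}\right)\right) = \frac{9564598}{1105} + \left(64 - \frac{1}{3}\right) = \frac{9564598}{1105} + \frac{191}{3} = \frac{28904849}{3315}$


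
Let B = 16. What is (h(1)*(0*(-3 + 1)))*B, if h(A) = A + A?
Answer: 0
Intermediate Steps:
h(A) = 2*A
(h(1)*(0*(-3 + 1)))*B = ((2*1)*(0*(-3 + 1)))*16 = (2*(0*(-2)))*16 = (2*0)*16 = 0*16 = 0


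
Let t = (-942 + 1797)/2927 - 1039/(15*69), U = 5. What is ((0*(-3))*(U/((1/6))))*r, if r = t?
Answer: 0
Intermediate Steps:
t = -2156228/3029445 (t = 855*(1/2927) - 1039/1035 = 855/2927 - 1039*1/1035 = 855/2927 - 1039/1035 = -2156228/3029445 ≈ -0.71176)
r = -2156228/3029445 ≈ -0.71176
((0*(-3))*(U/((1/6))))*r = ((0*(-3))*(5/((1/6))))*(-2156228/3029445) = (0*(5/((1*(1/6)))))*(-2156228/3029445) = (0*(5/(1/6)))*(-2156228/3029445) = (0*(5*6))*(-2156228/3029445) = (0*30)*(-2156228/3029445) = 0*(-2156228/3029445) = 0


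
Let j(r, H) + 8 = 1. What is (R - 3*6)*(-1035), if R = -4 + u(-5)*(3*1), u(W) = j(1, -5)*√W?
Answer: 22770 + 21735*I*√5 ≈ 22770.0 + 48601.0*I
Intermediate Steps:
j(r, H) = -7 (j(r, H) = -8 + 1 = -7)
u(W) = -7*√W
R = -4 - 21*I*√5 (R = -4 + (-7*I*√5)*(3*1) = -4 - 7*I*√5*3 = -4 - 21*I*√5 ≈ -4.0 - 46.957*I)
(R - 3*6)*(-1035) = ((-4 - 21*I*√5) - 3*6)*(-1035) = ((-4 - 21*I*√5) - 18)*(-1035) = (-22 - 21*I*√5)*(-1035) = 22770 + 21735*I*√5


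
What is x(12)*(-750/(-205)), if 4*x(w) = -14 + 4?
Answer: -375/41 ≈ -9.1463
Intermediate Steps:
x(w) = -5/2 (x(w) = (-14 + 4)/4 = (1/4)*(-10) = -5/2)
x(12)*(-750/(-205)) = -(-1875)/(-205) = -(-1875)*(-1)/205 = -5/2*150/41 = -375/41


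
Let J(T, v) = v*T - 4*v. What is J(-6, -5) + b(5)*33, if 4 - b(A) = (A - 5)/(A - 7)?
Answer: 182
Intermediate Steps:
b(A) = 4 - (-5 + A)/(-7 + A) (b(A) = 4 - (A - 5)/(A - 7) = 4 - (-5 + A)/(-7 + A))
J(T, v) = -4*v + T*v (J(T, v) = T*v - 4*v = -4*v + T*v)
J(-6, -5) + b(5)*33 = -5*(-4 - 6) + ((-23 + 3*5)/(-7 + 5))*33 = -5*(-10) + ((-23 + 15)/(-2))*33 = 50 - ½*(-8)*33 = 50 + 4*33 = 50 + 132 = 182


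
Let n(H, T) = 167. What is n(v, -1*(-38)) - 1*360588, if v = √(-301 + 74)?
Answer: -360421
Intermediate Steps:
v = I*√227 (v = √(-227) = I*√227 ≈ 15.067*I)
n(v, -1*(-38)) - 1*360588 = 167 - 1*360588 = 167 - 360588 = -360421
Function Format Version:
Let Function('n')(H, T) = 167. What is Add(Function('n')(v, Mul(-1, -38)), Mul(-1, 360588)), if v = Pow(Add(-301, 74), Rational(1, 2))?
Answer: -360421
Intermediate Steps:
v = Mul(I, Pow(227, Rational(1, 2))) (v = Pow(-227, Rational(1, 2)) = Mul(I, Pow(227, Rational(1, 2))) ≈ Mul(15.067, I))
Add(Function('n')(v, Mul(-1, -38)), Mul(-1, 360588)) = Add(167, Mul(-1, 360588)) = Add(167, -360588) = -360421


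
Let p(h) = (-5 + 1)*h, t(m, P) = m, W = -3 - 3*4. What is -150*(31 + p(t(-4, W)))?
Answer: -7050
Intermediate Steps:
W = -15 (W = -3 - 12 = -15)
p(h) = -4*h
-150*(31 + p(t(-4, W))) = -150*(31 - 4*(-4)) = -150*(31 + 16) = -150*47 = -7050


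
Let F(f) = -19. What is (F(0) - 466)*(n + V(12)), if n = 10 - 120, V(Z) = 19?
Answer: 44135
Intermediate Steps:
n = -110
(F(0) - 466)*(n + V(12)) = (-19 - 466)*(-110 + 19) = -485*(-91) = 44135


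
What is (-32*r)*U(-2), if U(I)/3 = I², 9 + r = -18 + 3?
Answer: 9216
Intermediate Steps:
r = -24 (r = -9 + (-18 + 3) = -9 - 15 = -24)
U(I) = 3*I²
(-32*r)*U(-2) = (-32*(-24))*(3*(-2)²) = 768*(3*4) = 768*12 = 9216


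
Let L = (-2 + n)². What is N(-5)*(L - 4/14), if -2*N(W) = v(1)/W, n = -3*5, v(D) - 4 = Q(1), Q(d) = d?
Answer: 2021/14 ≈ 144.36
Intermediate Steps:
v(D) = 5 (v(D) = 4 + 1 = 5)
n = -15
N(W) = -5/(2*W)
L = 289 (L = (-2 - 15)² = (-17)² = 289)
N(-5)*(L - 4/14) = (-5/2/(-5))*(289 - 4/14) = (-5/2*(-⅕))*(289 - 4*1/14) = (289 - 2/7)/2 = (½)*(2021/7) = 2021/14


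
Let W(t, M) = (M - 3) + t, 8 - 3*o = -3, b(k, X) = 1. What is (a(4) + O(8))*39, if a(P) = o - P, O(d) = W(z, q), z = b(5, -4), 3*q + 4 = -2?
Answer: -169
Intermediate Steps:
q = -2 (q = -4/3 + (1/3)*(-2) = -4/3 - 2/3 = -2)
o = 11/3 (o = 8/3 - 1/3*(-3) = 8/3 + 1 = 11/3 ≈ 3.6667)
z = 1
W(t, M) = -3 + M + t (W(t, M) = (-3 + M) + t = -3 + M + t)
O(d) = -4 (O(d) = -3 - 2 + 1 = -4)
a(P) = 11/3 - P
(a(4) + O(8))*39 = ((11/3 - 1*4) - 4)*39 = ((11/3 - 4) - 4)*39 = (-1/3 - 4)*39 = -13/3*39 = -169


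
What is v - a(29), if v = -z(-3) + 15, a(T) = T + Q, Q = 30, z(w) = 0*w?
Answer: -44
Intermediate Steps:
z(w) = 0
a(T) = 30 + T (a(T) = T + 30 = 30 + T)
v = 15 (v = -1*0 + 15 = 0 + 15 = 15)
v - a(29) = 15 - (30 + 29) = 15 - 1*59 = 15 - 59 = -44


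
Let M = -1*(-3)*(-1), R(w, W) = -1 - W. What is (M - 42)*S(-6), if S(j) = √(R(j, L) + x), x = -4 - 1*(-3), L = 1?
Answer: -45*I*√3 ≈ -77.942*I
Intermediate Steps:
x = -1 (x = -4 + 3 = -1)
M = -3 (M = 3*(-1) = -3)
S(j) = I*√3 (S(j) = √((-1 - 1*1) - 1) = √((-1 - 1) - 1) = √(-2 - 1) = √(-3) = I*√3)
(M - 42)*S(-6) = (-3 - 42)*(I*√3) = -45*I*√3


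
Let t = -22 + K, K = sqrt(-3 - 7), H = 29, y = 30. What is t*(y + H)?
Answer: -1298 + 59*I*sqrt(10) ≈ -1298.0 + 186.57*I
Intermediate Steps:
K = I*sqrt(10) (K = sqrt(-10) = I*sqrt(10) ≈ 3.1623*I)
t = -22 + I*sqrt(10) ≈ -22.0 + 3.1623*I
t*(y + H) = (-22 + I*sqrt(10))*(30 + 29) = (-22 + I*sqrt(10))*59 = -1298 + 59*I*sqrt(10)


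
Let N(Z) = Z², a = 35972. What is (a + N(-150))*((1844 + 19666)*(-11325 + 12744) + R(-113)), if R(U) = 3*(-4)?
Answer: 1784722028016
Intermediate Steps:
R(U) = -12
(a + N(-150))*((1844 + 19666)*(-11325 + 12744) + R(-113)) = (35972 + (-150)²)*((1844 + 19666)*(-11325 + 12744) - 12) = (35972 + 22500)*(21510*1419 - 12) = 58472*(30522690 - 12) = 58472*30522678 = 1784722028016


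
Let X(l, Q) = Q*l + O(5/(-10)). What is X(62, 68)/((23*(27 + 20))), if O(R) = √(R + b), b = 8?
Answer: 4216/1081 + √30/2162 ≈ 3.9026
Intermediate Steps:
O(R) = √(8 + R) (O(R) = √(R + 8) = √(8 + R))
X(l, Q) = √30/2 + Q*l (X(l, Q) = Q*l + √(8 + 5/(-10)) = Q*l + √(8 + 5*(-⅒)) = Q*l + √(8 - ½) = Q*l + √(15/2) = Q*l + √30/2 = √30/2 + Q*l)
X(62, 68)/((23*(27 + 20))) = (√30/2 + 68*62)/((23*(27 + 20))) = (√30/2 + 4216)/((23*47)) = (4216 + √30/2)/1081 = (4216 + √30/2)*(1/1081) = 4216/1081 + √30/2162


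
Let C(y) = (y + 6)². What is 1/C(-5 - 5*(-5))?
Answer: 1/676 ≈ 0.0014793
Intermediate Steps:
C(y) = (6 + y)²
1/C(-5 - 5*(-5)) = 1/((6 + (-5 - 5*(-5)))²) = 1/((6 + (-5 + 25))²) = 1/((6 + 20)²) = 1/(26²) = 1/676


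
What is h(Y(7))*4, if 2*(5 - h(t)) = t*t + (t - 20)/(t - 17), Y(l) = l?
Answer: -403/5 ≈ -80.600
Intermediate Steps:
h(t) = 5 - t²/2 - (-20 + t)/(2*(-17 + t)) (h(t) = 5 - (t*t + (t - 20)/(t - 17))/2 = 5 - (t² + (-20 + t)/(-17 + t))/2 = 5 + (-t²/2 - (-20 + t)/(2*(-17 + t))) = 5 - t²/2 - (-20 + t)/(2*(-17 + t)))
h(Y(7))*4 = ((-150 - 1*7³ + 9*7 + 17*7²)/(2*(-17 + 7)))*4 = ((½)*(-150 - 1*343 + 63 + 17*49)/(-10))*4 = ((½)*(-⅒)*(-150 - 343 + 63 + 833))*4 = ((½)*(-⅒)*403)*4 = -403/20*4 = -403/5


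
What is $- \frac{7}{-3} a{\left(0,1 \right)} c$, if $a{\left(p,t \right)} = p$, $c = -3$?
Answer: $0$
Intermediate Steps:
$- \frac{7}{-3} a{\left(0,1 \right)} c = - \frac{7}{-3} \cdot 0 \left(-3\right) = \left(-7\right) \left(- \frac{1}{3}\right) 0 \left(-3\right) = \frac{7}{3} \cdot 0 \left(-3\right) = 0 \left(-3\right) = 0$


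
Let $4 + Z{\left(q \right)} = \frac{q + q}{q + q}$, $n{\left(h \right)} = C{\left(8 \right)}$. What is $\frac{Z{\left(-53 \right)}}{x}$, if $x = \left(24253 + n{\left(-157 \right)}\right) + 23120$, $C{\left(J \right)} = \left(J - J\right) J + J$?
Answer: $- \frac{3}{47381} \approx -6.3317 \cdot 10^{-5}$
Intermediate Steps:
$C{\left(J \right)} = J$ ($C{\left(J \right)} = 0 J + J = 0 + J = J$)
$n{\left(h \right)} = 8$
$Z{\left(q \right)} = -3$ ($Z{\left(q \right)} = -4 + \frac{q + q}{q + q} = -4 + \frac{2 q}{2 q} = -4 + 2 q \frac{1}{2 q} = -4 + 1 = -3$)
$x = 47381$ ($x = \left(24253 + 8\right) + 23120 = 24261 + 23120 = 47381$)
$\frac{Z{\left(-53 \right)}}{x} = - \frac{3}{47381}$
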